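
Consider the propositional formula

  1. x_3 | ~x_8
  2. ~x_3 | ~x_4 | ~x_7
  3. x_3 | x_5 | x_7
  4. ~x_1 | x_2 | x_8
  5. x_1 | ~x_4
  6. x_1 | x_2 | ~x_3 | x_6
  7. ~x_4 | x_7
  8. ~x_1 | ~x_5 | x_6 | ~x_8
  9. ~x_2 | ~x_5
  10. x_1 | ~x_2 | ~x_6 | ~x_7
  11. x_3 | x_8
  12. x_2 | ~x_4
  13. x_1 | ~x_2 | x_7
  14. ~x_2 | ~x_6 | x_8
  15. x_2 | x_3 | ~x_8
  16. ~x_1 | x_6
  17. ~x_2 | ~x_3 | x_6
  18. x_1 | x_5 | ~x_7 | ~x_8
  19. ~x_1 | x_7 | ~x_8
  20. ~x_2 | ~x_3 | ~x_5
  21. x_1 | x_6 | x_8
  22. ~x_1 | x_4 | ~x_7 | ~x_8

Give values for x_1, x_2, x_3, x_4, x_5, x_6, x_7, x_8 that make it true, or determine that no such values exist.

Set x_1 = False.
  then (x_1 | ~x_4) forces x_4 = False.
Set x_2 = False.
Try x_3 = False:
  (x_3 | ~x_8) forces x_8 = False.
  clause (x_3 | x_8) is falsified — backtrack.
So x_3 = True.
  then (x_1 | x_2 | ~x_3 | x_6) forces x_6 = True.
Set x_5 = True.
Set x_7 = True.
Set x_8 = False.
All clauses satisfied.

x_1 = False, x_2 = False, x_3 = True, x_4 = False, x_5 = True, x_6 = True, x_7 = True, x_8 = False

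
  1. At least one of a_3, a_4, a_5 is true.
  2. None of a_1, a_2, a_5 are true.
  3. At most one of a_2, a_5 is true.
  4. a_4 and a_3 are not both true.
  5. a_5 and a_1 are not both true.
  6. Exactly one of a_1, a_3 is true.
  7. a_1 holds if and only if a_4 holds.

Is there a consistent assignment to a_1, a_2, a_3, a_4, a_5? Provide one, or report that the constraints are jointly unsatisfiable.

a_1=F, a_2=F, a_3=T, a_4=F, a_5=F

  (1) {a_3, a_4, a_5}: 1 true — at least one ✓
  (2) {a_1, a_2, a_5}: 0 true — none ✓
  (3) {a_2, a_5}: 0 true — at most one ✓
  (4) a_4=F, a_3=T — not both ✓
  (5) a_5=F, a_1=F — not both ✓
  (6) {a_1, a_3}: 1 true — exactly one ✓
  (7) a_1=F, a_4=F — same ✓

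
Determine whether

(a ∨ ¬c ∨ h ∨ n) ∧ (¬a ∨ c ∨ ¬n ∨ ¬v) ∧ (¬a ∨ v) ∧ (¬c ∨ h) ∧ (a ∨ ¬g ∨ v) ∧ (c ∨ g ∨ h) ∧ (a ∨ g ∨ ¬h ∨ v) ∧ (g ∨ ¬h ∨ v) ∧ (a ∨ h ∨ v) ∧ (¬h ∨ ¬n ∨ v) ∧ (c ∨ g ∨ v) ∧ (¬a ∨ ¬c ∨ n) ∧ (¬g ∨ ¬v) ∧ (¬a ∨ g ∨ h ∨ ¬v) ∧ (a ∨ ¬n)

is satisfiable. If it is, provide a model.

v: True, g: False, h: True, c: True, a: True, n: True

Try v = False:
  (¬a ∨ v) forces a = False.
  (a ∨ ¬g ∨ v) forces g = False.
  (a ∨ g ∨ ¬h ∨ v) forces h = False.
  clause (a ∨ h ∨ v) is falsified — backtrack.
So v = True.
  then (¬g ∨ ¬v) forces g = False.
Set h = True.
Set c = True.
Set a = True.
  then (¬a ∨ ¬c ∨ n) forces n = True.
All clauses satisfied.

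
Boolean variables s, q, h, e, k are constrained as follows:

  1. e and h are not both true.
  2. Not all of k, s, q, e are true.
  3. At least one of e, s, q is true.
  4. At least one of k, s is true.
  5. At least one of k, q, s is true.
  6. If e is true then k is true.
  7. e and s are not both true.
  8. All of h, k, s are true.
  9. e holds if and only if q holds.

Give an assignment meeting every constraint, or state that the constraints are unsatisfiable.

s: True; q: False; h: True; e: False; k: True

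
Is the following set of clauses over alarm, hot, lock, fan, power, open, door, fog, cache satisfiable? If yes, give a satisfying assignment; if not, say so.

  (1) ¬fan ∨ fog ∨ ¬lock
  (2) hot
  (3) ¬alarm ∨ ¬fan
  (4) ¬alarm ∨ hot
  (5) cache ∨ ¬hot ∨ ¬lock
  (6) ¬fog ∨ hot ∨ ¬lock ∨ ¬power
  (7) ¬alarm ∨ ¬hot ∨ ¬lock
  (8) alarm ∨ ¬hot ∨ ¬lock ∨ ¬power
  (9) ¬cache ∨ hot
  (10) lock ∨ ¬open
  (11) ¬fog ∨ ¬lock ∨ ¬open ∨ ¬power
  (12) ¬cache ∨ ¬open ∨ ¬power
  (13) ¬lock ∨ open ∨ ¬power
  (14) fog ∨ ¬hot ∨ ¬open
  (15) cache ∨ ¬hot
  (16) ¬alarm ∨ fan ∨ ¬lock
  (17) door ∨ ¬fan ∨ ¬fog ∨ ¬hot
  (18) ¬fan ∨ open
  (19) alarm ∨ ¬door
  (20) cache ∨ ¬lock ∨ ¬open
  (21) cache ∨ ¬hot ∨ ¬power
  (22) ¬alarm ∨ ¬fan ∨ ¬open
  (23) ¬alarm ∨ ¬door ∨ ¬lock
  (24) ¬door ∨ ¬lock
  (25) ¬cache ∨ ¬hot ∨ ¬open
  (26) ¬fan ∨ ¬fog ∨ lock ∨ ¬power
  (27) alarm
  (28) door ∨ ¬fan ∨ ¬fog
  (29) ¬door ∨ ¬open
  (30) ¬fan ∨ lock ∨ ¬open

Unit clause (hot) forces hot = True.
In (cache ∨ ¬hot) only cache is left, so cache = True.
In (¬cache ∨ ¬hot ∨ ¬open) only ¬open is left, so open = False.
Unit clause (alarm) forces alarm = True.
In (¬alarm ∨ ¬fan) only ¬fan is left, so fan = False.
In (¬alarm ∨ ¬hot ∨ ¬lock) only ¬lock is left, so lock = False.
Set power = True.
Set door = False.
Set fog = False.
All clauses satisfied.

alarm=T, hot=T, lock=F, fan=F, power=T, open=F, door=F, fog=F, cache=T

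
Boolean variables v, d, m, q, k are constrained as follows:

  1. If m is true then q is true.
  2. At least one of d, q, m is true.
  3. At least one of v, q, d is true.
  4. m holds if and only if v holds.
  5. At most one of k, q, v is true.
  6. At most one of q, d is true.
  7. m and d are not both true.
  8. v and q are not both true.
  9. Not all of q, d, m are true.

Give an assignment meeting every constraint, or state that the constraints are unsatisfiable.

v = False, d = True, m = False, q = False, k = True

  (1) m=F ⇒ q: vacuous ✓
  (2) {d, q, m}: 1 true — at least one ✓
  (3) {v, q, d}: 1 true — at least one ✓
  (4) m=F, v=F — same ✓
  (5) {k, q, v}: 1 true — at most one ✓
  (6) {q, d}: 1 true — at most one ✓
  (7) m=F, d=T — not both ✓
  (8) v=F, q=F — not both ✓
  (9) {q, d, m}: 1/3 true — not all ✓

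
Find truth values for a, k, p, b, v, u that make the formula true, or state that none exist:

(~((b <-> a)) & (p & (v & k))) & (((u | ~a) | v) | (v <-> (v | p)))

a: True, k: True, p: True, b: False, v: True, u: True

  ~((b <-> a)) & (p & (v & k)) = True
    ~((b <-> a)) = True
      b <-> a = False
    p & (v & k) = True
      v & k = True
  ((u | ~a) | v) | (v <-> (v | p)) = True
    (u | ~a) | v = True
      u | ~a = True
        ~a = False
    v <-> (v | p) = True
      v | p = True
Both conjuncts True, so the formula holds.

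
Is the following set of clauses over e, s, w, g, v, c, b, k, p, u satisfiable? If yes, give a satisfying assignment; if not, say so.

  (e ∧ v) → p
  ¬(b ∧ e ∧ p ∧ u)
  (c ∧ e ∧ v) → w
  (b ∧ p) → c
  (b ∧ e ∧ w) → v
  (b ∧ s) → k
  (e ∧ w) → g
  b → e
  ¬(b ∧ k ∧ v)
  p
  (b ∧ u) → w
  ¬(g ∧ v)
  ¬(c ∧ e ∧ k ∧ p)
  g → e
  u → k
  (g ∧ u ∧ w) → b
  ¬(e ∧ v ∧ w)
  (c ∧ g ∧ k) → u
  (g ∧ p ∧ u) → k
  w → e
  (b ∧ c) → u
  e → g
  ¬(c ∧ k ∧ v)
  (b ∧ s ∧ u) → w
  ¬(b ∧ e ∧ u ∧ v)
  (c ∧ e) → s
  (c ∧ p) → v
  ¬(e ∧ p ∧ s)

e = False, s = False, w = False, g = False, v = False, c = False, b = False, k = False, p = True, u = False

Unit clause (p) forces p = True.
Set e = False.
  then (e ∨ ¬g) forces g = False.
  then (¬b ∨ e) forces b = False.
  then (e ∨ ¬w) forces w = False.
Set s = False.
Set v = False.
  then (¬c ∨ ¬p ∨ v) forces c = False.
Set k = False.
  then (k ∨ ¬u) forces u = False.
All clauses satisfied.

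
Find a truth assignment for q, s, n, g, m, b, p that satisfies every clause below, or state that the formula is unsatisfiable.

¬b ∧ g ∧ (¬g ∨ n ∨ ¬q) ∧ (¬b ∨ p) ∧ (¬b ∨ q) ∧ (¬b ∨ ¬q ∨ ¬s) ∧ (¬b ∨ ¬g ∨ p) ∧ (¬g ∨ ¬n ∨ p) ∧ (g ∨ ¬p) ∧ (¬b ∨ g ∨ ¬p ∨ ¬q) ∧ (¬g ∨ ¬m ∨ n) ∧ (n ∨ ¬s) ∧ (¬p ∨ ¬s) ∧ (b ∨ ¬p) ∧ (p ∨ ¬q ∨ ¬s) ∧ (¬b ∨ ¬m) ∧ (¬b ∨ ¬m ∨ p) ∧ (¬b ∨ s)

q=F, s=F, n=F, g=T, m=F, b=F, p=F

Unit clause (¬b) forces b = False.
Unit clause (g) forces g = True.
In (b ∨ ¬p) only ¬p is left, so p = False.
In (¬g ∨ ¬n ∨ p) only ¬n is left, so n = False.
In (¬g ∨ ¬m ∨ n) only ¬m is left, so m = False.
In (n ∨ ¬s) only ¬s is left, so s = False.
In (¬g ∨ n ∨ ¬q) only ¬q is left, so q = False.
All clauses satisfied.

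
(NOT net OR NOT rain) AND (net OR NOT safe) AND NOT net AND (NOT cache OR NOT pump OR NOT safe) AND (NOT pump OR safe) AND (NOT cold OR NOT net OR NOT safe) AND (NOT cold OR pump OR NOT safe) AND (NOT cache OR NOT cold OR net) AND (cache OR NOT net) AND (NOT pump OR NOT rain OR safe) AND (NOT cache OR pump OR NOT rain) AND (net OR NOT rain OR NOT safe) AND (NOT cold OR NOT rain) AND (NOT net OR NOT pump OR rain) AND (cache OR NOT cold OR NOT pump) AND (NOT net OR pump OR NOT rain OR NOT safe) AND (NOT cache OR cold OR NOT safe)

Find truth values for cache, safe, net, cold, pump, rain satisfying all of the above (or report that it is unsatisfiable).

cache = False; safe = False; net = False; cold = False; pump = False; rain = False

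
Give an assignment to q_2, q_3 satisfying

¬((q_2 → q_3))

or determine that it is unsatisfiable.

q_2 = True, q_3 = False

  ¬((q_2 → q_3)) = True
    q_2 → q_3 = False
The formula evaluates to True.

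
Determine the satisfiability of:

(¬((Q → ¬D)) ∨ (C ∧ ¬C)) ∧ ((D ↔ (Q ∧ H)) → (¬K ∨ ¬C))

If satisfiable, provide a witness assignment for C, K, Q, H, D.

C = False, K = True, Q = True, H = True, D = True

  ¬((Q → ¬D)) ∨ (C ∧ ¬C) = True
    ¬((Q → ¬D)) = True
      Q → ¬D = False
        ¬D = False
    C ∧ ¬C = False
      ¬C = True
  (D ↔ (Q ∧ H)) → (¬K ∨ ¬C) = True
    D ↔ (Q ∧ H) = True
      Q ∧ H = True
    ¬K ∨ ¬C = True
      ¬K = False
      ¬C = True
Both conjuncts True, so the formula holds.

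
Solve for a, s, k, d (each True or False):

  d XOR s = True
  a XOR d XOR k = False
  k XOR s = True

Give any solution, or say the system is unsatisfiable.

a: False, s: False, k: True, d: True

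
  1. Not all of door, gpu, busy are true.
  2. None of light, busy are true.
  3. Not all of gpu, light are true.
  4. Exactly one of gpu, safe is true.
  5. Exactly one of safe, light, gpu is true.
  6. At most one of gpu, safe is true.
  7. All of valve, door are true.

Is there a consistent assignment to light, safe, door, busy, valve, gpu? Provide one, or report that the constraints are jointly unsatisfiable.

light: False; safe: True; door: True; busy: False; valve: True; gpu: False

  (1) {door, gpu, busy}: 1/3 true — not all ✓
  (2) {light, busy}: 0 true — none ✓
  (3) {gpu, light}: 0/2 true — not all ✓
  (4) {gpu, safe}: 1 true — exactly one ✓
  (5) {safe, light, gpu}: 1 true — exactly one ✓
  (6) {gpu, safe}: 1 true — at most one ✓
  (7) {valve, door}: all 2 true ✓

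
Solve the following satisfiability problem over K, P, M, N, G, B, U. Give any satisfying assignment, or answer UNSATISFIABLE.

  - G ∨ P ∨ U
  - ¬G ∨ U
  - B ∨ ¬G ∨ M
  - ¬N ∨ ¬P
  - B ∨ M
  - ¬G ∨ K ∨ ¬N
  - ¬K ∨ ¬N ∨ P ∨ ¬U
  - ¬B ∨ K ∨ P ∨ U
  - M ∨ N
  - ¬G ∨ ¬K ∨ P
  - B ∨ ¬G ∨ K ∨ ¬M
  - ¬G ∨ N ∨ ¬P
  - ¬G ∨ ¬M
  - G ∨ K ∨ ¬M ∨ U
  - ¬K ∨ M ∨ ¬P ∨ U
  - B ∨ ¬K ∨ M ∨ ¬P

Set K = True.
Set P = False.
  then (¬G ∨ ¬K ∨ P) forces G = False.
  then (G ∨ P ∨ U) forces U = True.
  then (¬K ∨ ¬N ∨ P ∨ ¬U) forces N = False.
  then (M ∨ N) forces M = True.
Set B = True.
All clauses satisfied.

K=T; P=F; M=T; N=F; G=F; B=T; U=T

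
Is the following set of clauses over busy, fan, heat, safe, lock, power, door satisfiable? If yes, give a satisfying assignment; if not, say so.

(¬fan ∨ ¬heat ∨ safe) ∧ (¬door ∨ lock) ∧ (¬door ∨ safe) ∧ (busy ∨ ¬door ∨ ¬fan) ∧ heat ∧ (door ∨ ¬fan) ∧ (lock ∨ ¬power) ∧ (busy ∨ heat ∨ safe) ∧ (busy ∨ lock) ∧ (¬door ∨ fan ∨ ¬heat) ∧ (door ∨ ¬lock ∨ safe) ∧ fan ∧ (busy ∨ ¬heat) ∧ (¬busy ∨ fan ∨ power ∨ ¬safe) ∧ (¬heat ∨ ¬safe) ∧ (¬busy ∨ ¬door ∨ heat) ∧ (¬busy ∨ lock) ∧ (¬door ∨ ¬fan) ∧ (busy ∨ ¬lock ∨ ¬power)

Case fan = True:
  (heat) forces heat = True.
  (¬fan ∨ ¬heat ∨ safe) forces safe = True.
  Clause (¬heat ∨ ¬safe) is falsified — contradiction.
Case fan = False:
  Clause (fan) is falsified — contradiction.
Both cases fail, so the formula is unsatisfiable.

Unsatisfiable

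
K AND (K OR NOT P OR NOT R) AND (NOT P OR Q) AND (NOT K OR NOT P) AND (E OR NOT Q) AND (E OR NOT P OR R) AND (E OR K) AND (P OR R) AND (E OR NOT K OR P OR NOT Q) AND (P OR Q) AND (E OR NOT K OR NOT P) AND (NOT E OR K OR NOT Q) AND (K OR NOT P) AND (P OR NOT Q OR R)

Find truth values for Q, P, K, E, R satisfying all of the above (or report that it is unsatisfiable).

Unit clause (K) forces K = True.
In (NOT K OR NOT P) only NOT P is left, so P = False.
In (P OR R) only R is left, so R = True.
In (P OR Q) only Q is left, so Q = True.
In (E OR NOT Q) only E is left, so E = True.
All clauses satisfied.

Q=T, P=F, K=T, E=T, R=T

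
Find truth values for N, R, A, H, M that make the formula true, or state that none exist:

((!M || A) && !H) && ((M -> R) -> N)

N = True, R = False, A = False, H = False, M = False

  (!M || A) && !H = True
    !M || A = True
      !M = True
    !H = True
  (M -> R) -> N = True
    M -> R = True
Both conjuncts True, so the formula holds.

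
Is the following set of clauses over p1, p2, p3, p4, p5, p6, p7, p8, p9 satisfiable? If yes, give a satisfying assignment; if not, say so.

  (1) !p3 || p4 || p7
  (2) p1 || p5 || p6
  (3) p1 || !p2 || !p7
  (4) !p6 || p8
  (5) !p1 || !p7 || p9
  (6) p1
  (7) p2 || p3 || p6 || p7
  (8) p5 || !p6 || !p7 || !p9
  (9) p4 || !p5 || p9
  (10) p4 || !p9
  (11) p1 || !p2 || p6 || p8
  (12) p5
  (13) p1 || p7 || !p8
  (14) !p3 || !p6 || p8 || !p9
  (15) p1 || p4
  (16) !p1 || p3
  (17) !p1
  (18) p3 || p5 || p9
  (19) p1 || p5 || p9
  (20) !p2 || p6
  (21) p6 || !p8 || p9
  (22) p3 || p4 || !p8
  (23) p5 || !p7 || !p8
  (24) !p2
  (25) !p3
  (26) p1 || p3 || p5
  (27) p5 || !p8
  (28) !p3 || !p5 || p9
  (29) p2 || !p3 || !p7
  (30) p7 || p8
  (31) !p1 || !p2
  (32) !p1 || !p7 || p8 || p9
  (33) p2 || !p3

UNSATISFIABLE

Case p1 = True:
  Clause (!p1) is falsified — contradiction.
Case p1 = False:
  Clause (p1) is falsified — contradiction.
Both cases fail, so the formula is unsatisfiable.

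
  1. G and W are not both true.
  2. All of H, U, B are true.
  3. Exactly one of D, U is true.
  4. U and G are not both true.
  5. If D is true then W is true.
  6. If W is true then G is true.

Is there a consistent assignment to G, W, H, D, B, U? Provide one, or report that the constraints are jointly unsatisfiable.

G=F; W=F; H=T; D=F; B=T; U=T

  (1) G=F, W=F — not both ✓
  (2) {H, U, B}: all 3 true ✓
  (3) {D, U}: 1 true — exactly one ✓
  (4) U=T, G=F — not both ✓
  (5) D=F ⇒ W: vacuous ✓
  (6) W=F ⇒ G: vacuous ✓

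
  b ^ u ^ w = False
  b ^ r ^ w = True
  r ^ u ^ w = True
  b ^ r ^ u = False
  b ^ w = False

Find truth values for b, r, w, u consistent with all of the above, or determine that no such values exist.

Unsatisfiable — no assignment works.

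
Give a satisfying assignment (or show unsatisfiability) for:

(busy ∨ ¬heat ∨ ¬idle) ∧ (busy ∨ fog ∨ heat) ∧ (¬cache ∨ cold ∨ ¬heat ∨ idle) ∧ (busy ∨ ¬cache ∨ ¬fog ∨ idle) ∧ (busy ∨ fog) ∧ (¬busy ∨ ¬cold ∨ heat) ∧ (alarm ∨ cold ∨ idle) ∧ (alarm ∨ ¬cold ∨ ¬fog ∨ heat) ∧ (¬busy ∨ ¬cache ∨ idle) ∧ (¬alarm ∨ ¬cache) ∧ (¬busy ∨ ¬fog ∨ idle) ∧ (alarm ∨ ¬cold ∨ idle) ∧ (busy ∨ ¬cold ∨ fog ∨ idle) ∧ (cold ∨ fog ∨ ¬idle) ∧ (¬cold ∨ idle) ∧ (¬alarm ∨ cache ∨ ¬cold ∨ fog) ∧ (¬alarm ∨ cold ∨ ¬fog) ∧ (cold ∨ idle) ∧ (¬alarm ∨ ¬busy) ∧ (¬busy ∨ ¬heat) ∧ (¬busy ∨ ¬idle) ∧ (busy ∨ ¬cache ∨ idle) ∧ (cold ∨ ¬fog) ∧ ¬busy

idle=T, heat=F, alarm=T, cold=T, busy=F, cache=F, fog=T

Unit clause (¬busy) forces busy = False.
In (busy ∨ fog) only fog is left, so fog = True.
In (cold ∨ ¬fog) only cold is left, so cold = True.
In (¬cold ∨ idle) only idle is left, so idle = True.
In (busy ∨ ¬heat ∨ ¬idle) only ¬heat is left, so heat = False.
In (alarm ∨ ¬cold ∨ ¬fog ∨ heat) only alarm is left, so alarm = True.
In (¬alarm ∨ ¬cache) only ¬cache is left, so cache = False.
All clauses satisfied.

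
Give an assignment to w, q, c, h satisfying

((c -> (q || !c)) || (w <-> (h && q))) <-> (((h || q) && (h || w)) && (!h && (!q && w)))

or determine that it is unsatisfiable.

w = True, q = False, c = True, h = False

  ((c -> (q || !c)) || (w <-> (h && q))) <-> (((h || q) && (h || w)) && (!h && (!q && w))) = True
    (c -> (q || !c)) || (w <-> (h && q)) = False
      c -> (q || !c) = False
        q || !c = False
          !c = False
      w <-> (h && q) = False
        h && q = False
    ((h || q) && (h || w)) && (!h && (!q && w)) = False
      (h || q) && (h || w) = False
        h || q = False
        h || w = True
      !h && (!q && w) = True
        !h = True
        !q && w = True
          !q = True
The formula evaluates to True.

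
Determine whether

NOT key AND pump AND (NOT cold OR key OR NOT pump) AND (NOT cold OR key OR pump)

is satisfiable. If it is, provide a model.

key: False; cold: False; pump: True

Unit clause (NOT key) forces key = False.
Unit clause (pump) forces pump = True.
In (NOT cold OR key OR NOT pump) only NOT cold is left, so cold = False.
Check each clause:
  (NOT key): NOT key holds.
  (pump): pump holds.
  (NOT cold OR key OR NOT pump): NOT cold holds.
  (NOT cold OR key OR pump): NOT cold holds.
All clauses satisfied.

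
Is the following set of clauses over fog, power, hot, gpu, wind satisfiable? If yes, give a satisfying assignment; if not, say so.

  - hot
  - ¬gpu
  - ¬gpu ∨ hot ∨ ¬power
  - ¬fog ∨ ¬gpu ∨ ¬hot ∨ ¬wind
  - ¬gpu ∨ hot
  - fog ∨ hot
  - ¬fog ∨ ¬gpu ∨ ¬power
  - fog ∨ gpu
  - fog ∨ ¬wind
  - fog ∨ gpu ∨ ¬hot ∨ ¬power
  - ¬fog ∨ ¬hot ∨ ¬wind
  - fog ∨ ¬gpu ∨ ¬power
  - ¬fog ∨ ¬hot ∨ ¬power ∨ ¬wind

Unit clause (hot) forces hot = True.
Unit clause (¬gpu) forces gpu = False.
In (fog ∨ gpu) only fog is left, so fog = True.
In (¬fog ∨ ¬hot ∨ ¬wind) only ¬wind is left, so wind = False.
Set power = False.
All clauses satisfied.

fog = True; power = False; hot = True; gpu = False; wind = False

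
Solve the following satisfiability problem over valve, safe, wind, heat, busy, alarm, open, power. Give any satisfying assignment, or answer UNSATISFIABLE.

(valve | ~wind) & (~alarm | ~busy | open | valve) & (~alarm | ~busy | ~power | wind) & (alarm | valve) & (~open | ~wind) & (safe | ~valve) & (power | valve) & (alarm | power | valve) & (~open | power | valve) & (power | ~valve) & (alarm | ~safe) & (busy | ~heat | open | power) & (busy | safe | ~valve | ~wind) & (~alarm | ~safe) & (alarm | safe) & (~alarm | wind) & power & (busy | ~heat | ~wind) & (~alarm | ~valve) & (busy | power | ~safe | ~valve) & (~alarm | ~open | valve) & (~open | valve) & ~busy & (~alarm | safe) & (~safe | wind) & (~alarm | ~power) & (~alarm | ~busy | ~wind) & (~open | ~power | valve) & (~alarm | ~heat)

The formula is unsatisfiable.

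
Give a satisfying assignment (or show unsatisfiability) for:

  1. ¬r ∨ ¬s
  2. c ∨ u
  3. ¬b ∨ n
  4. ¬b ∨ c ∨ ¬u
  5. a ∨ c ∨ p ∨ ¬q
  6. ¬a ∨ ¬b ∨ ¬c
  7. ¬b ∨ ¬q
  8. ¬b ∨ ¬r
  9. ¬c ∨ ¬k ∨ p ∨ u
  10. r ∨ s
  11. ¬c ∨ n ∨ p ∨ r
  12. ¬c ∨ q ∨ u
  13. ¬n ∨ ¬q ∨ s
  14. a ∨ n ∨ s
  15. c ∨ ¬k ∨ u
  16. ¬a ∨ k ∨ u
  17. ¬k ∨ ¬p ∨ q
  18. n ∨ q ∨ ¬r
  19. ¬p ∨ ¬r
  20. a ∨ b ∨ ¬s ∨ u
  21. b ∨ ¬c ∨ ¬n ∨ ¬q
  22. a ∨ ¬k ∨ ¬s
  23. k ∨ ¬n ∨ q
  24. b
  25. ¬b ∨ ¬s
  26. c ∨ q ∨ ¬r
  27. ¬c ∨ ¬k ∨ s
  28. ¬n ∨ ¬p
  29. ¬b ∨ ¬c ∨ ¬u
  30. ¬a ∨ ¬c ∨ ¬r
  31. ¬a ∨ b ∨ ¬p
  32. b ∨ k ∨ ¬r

UNSATISFIABLE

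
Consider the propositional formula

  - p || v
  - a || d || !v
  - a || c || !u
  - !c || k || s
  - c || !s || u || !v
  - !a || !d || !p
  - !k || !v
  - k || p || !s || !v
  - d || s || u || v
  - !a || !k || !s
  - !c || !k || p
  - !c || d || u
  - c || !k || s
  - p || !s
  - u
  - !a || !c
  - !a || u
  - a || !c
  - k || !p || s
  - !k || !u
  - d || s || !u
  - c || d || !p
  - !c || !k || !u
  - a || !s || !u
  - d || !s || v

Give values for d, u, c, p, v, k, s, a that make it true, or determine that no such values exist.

Unit clause (u) forces u = True.
In (!k || !u) only !k is left, so k = False.
Try d = False:
  (d || s || !u) forces s = True.
  (p || !s) forces p = True.
  (c || d || !p) forces c = True.
  (!a || !c) forces a = False.
  clause (a || !c) is falsified — backtrack.
So d = True.
Set c = False.
  then (a || c || !u) forces a = True.
  then (!a || !d || !p) forces p = False.
  then (p || !s) forces s = False.
  then (p || v) forces v = True.
All clauses satisfied.

d=T; u=T; c=F; p=F; v=T; k=F; s=F; a=T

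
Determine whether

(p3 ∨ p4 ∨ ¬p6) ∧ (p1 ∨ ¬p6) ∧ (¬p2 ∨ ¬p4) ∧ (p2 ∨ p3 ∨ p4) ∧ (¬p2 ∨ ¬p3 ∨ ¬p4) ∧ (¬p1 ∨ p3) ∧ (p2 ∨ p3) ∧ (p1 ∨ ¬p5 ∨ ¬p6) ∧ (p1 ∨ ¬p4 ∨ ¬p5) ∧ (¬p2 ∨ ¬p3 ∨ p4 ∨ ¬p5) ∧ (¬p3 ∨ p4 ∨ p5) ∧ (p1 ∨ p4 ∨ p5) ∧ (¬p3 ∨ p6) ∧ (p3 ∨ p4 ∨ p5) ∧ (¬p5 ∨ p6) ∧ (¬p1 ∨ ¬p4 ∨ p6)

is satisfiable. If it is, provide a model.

p1: True; p2: False; p3: True; p4: True; p5: True; p6: True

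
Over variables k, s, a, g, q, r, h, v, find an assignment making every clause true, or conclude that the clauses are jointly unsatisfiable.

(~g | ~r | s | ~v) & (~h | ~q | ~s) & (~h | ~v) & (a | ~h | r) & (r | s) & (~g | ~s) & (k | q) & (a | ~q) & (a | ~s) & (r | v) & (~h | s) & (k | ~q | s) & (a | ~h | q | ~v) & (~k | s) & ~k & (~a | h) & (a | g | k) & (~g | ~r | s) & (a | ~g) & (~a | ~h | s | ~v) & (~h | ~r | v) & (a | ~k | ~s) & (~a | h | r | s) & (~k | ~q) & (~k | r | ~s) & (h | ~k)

No satisfying assignment exists.

Case k = True:
  Clause (~k) is falsified — contradiction.
Case k = False:
  (k | q) forces q = True.
  (a | ~q) forces a = True.
  (k | ~q | s) forces s = True.
  (~h | ~q | ~s) forces h = False.
  Clause (~a | h) is falsified — contradiction.
Both cases fail, so the formula is unsatisfiable.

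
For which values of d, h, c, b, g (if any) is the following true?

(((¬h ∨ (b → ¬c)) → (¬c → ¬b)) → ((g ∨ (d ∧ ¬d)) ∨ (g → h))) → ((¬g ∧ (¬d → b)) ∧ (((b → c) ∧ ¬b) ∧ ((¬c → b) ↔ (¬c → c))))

d = True, h = True, c = False, b = False, g = False

  (((¬h ∨ (b → ¬c)) → (¬c → ¬b)) → ((g ∨ (d ∧ ¬d)) ∨ (g → h))) → ((¬g ∧ (¬d → b)) ∧ (((b → c) ∧ ¬b) ∧ ((¬c → b) ↔ (¬c → c)))) = True
    ((¬h ∨ (b → ¬c)) → (¬c → ¬b)) → ((g ∨ (d ∧ ¬d)) ∨ (g → h)) = True
      (¬h ∨ (b → ¬c)) → (¬c → ¬b) = True
        ¬h ∨ (b → ¬c) = True
          ¬h = False
          b → ¬c = True
            ¬c = True
        ¬c → ¬b = True
          ¬c = True
          ¬b = True
      (g ∨ (d ∧ ¬d)) ∨ (g → h) = True
        g ∨ (d ∧ ¬d) = False
          d ∧ ¬d = False
            ¬d = False
        g → h = True
    (¬g ∧ (¬d → b)) ∧ (((b → c) ∧ ¬b) ∧ ((¬c → b) ↔ (¬c → c))) = True
      ¬g ∧ (¬d → b) = True
        ¬g = True
        ¬d → b = True
          ¬d = False
      ((b → c) ∧ ¬b) ∧ ((¬c → b) ↔ (¬c → c)) = True
        (b → c) ∧ ¬b = True
          b → c = True
          ¬b = True
        (¬c → b) ↔ (¬c → c) = True
          ¬c → b = False
            ¬c = True
          ¬c → c = False
            ¬c = True
The formula evaluates to True.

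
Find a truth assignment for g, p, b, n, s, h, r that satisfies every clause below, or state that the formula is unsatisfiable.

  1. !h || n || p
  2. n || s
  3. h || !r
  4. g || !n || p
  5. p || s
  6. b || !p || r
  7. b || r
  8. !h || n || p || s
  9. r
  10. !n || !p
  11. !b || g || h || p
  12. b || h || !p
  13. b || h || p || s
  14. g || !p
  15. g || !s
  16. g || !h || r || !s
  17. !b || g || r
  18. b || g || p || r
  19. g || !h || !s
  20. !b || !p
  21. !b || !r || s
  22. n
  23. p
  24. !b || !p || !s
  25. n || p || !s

UNSATISFIABLE

Case p = True:
  (r) forces r = True.
  (h || !r) forces h = True.
  (!n || !p) forces n = False.
  Clause (n) is falsified — contradiction.
Case p = False:
  Clause (p) is falsified — contradiction.
Both cases fail, so the formula is unsatisfiable.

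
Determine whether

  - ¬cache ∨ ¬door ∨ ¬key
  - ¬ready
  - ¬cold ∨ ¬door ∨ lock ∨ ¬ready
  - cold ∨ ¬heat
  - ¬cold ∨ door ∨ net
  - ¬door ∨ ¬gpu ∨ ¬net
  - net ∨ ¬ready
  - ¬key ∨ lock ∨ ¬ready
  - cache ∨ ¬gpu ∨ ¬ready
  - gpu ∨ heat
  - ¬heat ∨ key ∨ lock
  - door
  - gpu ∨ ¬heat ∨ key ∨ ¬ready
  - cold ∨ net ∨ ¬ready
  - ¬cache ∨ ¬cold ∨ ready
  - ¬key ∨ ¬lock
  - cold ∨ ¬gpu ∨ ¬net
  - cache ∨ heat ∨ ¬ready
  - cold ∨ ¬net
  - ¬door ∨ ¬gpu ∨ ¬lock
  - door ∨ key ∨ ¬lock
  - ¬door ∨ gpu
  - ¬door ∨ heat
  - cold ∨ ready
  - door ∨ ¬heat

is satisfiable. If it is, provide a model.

cold = True, ready = False, gpu = True, net = False, heat = True, lock = False, door = True, cache = False, key = True

Unit clause (¬ready) forces ready = False.
Unit clause (door) forces door = True.
In (¬door ∨ gpu) only gpu is left, so gpu = True.
In (¬door ∨ heat) only heat is left, so heat = True.
In (cold ∨ ready) only cold is left, so cold = True.
In (¬door ∨ ¬gpu ∨ ¬net) only ¬net is left, so net = False.
In (¬cache ∨ ¬cold ∨ ready) only ¬cache is left, so cache = False.
In (¬door ∨ ¬gpu ∨ ¬lock) only ¬lock is left, so lock = False.
In (¬heat ∨ key ∨ lock) only key is left, so key = True.
All clauses satisfied.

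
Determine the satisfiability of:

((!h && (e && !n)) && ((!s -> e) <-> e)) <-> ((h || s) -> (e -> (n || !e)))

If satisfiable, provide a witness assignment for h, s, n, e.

h: True; s: False; n: False; e: True

  ((!h && (e && !n)) && ((!s -> e) <-> e)) <-> ((h || s) -> (e -> (n || !e))) = True
    (!h && (e && !n)) && ((!s -> e) <-> e) = False
      !h && (e && !n) = False
        !h = False
        e && !n = True
          !n = True
      (!s -> e) <-> e = True
        !s -> e = True
          !s = True
    (h || s) -> (e -> (n || !e)) = False
      h || s = True
      e -> (n || !e) = False
        n || !e = False
          !e = False
The formula evaluates to True.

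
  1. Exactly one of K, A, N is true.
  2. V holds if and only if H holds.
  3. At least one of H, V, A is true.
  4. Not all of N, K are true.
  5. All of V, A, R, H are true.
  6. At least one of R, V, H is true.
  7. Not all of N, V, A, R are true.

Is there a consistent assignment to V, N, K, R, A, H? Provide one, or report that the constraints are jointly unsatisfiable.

V: True, N: False, K: False, R: True, A: True, H: True

  (1) {K, A, N}: 1 true — exactly one ✓
  (2) V=T, H=T — same ✓
  (3) {H, V, A}: 3 true — at least one ✓
  (4) {N, K}: 0/2 true — not all ✓
  (5) {V, A, R, H}: all 4 true ✓
  (6) {R, V, H}: 3 true — at least one ✓
  (7) {N, V, A, R}: 3/4 true — not all ✓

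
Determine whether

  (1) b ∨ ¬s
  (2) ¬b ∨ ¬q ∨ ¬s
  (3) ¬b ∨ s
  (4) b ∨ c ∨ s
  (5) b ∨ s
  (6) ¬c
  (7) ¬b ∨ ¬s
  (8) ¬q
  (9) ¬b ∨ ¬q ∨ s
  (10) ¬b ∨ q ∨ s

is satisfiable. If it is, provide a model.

Case s = True:
  (b ∨ ¬s) forces b = True.
  Clause (¬b ∨ ¬s) is falsified — contradiction.
Case s = False:
  (¬b ∨ s) forces b = False.
  Clause (b ∨ s) is falsified — contradiction.
Both cases fail, so the formula is unsatisfiable.

The formula is unsatisfiable.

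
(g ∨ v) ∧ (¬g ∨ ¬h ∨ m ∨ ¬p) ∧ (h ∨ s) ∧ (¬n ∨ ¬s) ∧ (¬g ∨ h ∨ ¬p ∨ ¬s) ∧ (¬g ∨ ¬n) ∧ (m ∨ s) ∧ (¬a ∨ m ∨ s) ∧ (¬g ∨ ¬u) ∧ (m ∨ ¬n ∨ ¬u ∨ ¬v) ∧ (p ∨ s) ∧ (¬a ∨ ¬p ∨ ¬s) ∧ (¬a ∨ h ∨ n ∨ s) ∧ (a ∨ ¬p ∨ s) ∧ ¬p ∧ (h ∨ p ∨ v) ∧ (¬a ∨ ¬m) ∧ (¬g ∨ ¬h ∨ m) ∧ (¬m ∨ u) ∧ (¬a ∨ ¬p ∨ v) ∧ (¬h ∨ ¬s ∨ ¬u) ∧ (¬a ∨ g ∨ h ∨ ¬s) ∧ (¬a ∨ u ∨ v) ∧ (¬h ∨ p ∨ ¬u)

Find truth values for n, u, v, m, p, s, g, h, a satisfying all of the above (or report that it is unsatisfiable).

n = False, u = False, v = True, m = False, p = False, s = True, g = True, h = False, a = False

Unit clause (¬p) forces p = False.
In (p ∨ s) only s is left, so s = True.
In (¬n ∨ ¬s) only ¬n is left, so n = False.
Set u = False.
  then (¬m ∨ u) forces m = False.
Try v = False:
  (g ∨ v) forces g = True.
  (h ∨ p ∨ v) forces h = True.
  clause (¬g ∨ ¬h ∨ m) is falsified — backtrack.
So v = True.
Set g = True.
  then (¬g ∨ ¬h ∨ m) forces h = False.
Set a = False.
All clauses satisfied.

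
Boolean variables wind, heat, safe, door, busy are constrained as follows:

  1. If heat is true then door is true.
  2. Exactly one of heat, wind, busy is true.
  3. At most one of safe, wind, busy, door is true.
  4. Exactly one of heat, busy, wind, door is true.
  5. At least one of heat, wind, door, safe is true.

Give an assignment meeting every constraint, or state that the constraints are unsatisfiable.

wind: True; heat: False; safe: False; door: False; busy: False

  (1) heat=F ⇒ door: vacuous ✓
  (2) {heat, wind, busy}: 1 true — exactly one ✓
  (3) {safe, wind, busy, door}: 1 true — at most one ✓
  (4) {heat, busy, wind, door}: 1 true — exactly one ✓
  (5) {heat, wind, door, safe}: 1 true — at least one ✓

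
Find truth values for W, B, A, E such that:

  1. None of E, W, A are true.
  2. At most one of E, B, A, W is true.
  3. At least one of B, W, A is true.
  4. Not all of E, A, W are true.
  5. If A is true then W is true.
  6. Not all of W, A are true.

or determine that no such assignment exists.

W: False, B: True, A: False, E: False

  (1) {E, W, A}: 0 true — none ✓
  (2) {E, B, A, W}: 1 true — at most one ✓
  (3) {B, W, A}: 1 true — at least one ✓
  (4) {E, A, W}: 0/3 true — not all ✓
  (5) A=F ⇒ W: vacuous ✓
  (6) {W, A}: 0/2 true — not all ✓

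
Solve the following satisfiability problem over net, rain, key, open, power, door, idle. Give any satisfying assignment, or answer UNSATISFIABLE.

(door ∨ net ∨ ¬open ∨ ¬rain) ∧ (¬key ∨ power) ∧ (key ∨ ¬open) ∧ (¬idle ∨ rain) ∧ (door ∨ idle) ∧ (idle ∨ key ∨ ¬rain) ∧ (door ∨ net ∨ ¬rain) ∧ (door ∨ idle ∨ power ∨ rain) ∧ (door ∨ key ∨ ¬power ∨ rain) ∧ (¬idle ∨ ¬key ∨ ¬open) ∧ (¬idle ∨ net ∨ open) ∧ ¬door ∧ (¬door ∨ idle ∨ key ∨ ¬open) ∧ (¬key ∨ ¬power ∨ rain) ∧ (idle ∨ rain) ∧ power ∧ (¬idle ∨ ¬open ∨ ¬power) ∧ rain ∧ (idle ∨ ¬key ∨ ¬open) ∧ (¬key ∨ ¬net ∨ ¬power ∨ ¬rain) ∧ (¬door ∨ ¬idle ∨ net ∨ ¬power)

Unit clause (¬door) forces door = False.
Unit clause (power) forces power = True.
Unit clause (rain) forces rain = True.
In (door ∨ idle) only idle is left, so idle = True.
In (door ∨ net ∨ ¬rain) only net is left, so net = True.
In (¬idle ∨ ¬open ∨ ¬power) only ¬open is left, so open = False.
In (¬key ∨ ¬net ∨ ¬power ∨ ¬rain) only ¬key is left, so key = False.
All clauses satisfied.

net: True; rain: True; key: False; open: False; power: True; door: False; idle: True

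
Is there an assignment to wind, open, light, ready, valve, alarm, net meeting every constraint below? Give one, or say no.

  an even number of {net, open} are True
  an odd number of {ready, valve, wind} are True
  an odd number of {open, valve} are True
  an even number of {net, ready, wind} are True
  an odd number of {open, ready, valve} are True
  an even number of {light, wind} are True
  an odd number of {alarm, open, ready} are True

wind = True, open = True, light = True, ready = False, valve = False, alarm = False, net = True

{net, open}: 2 true → even ✓
{ready, valve, wind}: 1 true → odd ✓
{open, valve}: 1 true → odd ✓
{net, ready, wind}: 2 true → even ✓
{open, ready, valve}: 1 true → odd ✓
{light, wind}: 2 true → even ✓
{alarm, open, ready}: 1 true → odd ✓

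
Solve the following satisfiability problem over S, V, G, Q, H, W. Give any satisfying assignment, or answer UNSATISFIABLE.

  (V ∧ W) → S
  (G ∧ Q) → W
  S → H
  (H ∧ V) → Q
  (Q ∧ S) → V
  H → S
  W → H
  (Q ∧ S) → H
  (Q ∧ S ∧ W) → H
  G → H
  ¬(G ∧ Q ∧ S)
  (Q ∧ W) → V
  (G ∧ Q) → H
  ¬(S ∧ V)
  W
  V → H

S = True; V = False; G = False; Q = False; H = True; W = True

Unit clause (W) forces W = True.
In (H ∨ ¬W) only H is left, so H = True.
In (¬H ∨ S) only S is left, so S = True.
In (¬S ∨ ¬V) only ¬V is left, so V = False.
In (¬Q ∨ V ∨ ¬W) only ¬Q is left, so Q = False.
Set G = False.
All clauses satisfied.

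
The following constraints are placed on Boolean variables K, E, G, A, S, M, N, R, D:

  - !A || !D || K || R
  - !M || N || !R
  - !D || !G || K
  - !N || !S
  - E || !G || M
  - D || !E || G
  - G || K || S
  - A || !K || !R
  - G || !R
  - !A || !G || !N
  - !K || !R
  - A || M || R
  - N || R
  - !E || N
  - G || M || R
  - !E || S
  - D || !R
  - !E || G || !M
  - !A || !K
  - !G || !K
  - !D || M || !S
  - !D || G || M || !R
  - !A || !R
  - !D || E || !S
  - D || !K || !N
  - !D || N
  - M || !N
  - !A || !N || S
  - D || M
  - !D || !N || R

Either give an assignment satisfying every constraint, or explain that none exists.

K = False, E = False, G = True, A = False, S = False, M = True, N = True, R = False, D = False

Set K = False.
Try E = True:
  (!E || N) forces N = True.
  (!N || !S) forces S = False.
  clause (!E || S) is falsified — backtrack.
So E = False.
Try G = False:
  (G || K || S) forces S = True.
  (!N || !S) forces N = False.
  (G || !R) forces R = False.
  clause (N || R) is falsified — backtrack.
So G = True.
  then (!D || !G || K) forces D = False.
  then (E || !G || M) forces M = True.
  then (D || !R) forces R = False.
  then (N || R) forces N = True.
  then (!N || !S) forces S = False.
  then (!A || !G || !N) forces A = False.
All clauses satisfied.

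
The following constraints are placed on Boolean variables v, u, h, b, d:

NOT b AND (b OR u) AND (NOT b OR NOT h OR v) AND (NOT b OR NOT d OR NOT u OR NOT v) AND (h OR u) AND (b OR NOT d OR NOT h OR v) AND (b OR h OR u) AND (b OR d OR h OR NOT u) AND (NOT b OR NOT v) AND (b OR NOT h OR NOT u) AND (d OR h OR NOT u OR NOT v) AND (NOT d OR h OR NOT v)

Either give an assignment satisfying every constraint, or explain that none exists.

v: False; u: True; h: False; b: False; d: True

Unit clause (NOT b) forces b = False.
In (b OR u) only u is left, so u = True.
In (b OR NOT h OR NOT u) only NOT h is left, so h = False.
In (b OR d OR h OR NOT u) only d is left, so d = True.
In (NOT d OR h OR NOT v) only NOT v is left, so v = False.
All clauses satisfied.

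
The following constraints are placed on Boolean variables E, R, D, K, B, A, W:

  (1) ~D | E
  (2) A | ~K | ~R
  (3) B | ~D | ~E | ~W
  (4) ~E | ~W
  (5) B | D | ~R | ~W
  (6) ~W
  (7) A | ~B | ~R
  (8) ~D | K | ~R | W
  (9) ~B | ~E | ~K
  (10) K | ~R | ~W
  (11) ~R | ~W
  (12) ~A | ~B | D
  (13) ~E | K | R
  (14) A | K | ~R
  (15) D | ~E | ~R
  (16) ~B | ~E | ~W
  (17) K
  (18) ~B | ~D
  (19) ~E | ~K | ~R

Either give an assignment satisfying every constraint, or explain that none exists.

Unit clause (~W) forces W = False.
Unit clause (K) forces K = True.
Set E = True.
  then (~B | ~E | ~K) forces B = False.
  then (~E | ~K | ~R) forces R = False.
Set D = True.
Set A = True.
All clauses satisfied.

E = True, R = False, D = True, K = True, B = False, A = True, W = False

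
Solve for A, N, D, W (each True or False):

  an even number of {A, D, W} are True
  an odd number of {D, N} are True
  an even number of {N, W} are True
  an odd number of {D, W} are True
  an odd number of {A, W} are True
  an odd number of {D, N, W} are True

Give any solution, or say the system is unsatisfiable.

A = True, N = False, D = True, W = False

{A, D, W}: 2 true → even ✓
{D, N}: 1 true → odd ✓
{N, W}: 0 true → even ✓
{D, W}: 1 true → odd ✓
{A, W}: 1 true → odd ✓
{D, N, W}: 1 true → odd ✓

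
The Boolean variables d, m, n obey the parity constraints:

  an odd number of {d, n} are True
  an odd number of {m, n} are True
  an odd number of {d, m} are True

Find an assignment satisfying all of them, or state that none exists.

Unsatisfiable

Adding constraints 1, 2, 3 mod 2: every variable appears an even number of times on the left, so the left side is 0.
But the right sides sum to 1 (mod 2). 0 ≠ 1 — the system is inconsistent.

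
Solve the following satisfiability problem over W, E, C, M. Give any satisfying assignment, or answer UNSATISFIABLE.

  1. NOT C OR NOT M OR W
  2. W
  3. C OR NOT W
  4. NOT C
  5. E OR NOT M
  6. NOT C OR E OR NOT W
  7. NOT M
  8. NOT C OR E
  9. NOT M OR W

Case W = True:
  (C OR NOT W) forces C = True.
  Clause (NOT C) is falsified — contradiction.
Case W = False:
  Clause (W) is falsified — contradiction.
Both cases fail, so the formula is unsatisfiable.

Unsatisfiable — no assignment works.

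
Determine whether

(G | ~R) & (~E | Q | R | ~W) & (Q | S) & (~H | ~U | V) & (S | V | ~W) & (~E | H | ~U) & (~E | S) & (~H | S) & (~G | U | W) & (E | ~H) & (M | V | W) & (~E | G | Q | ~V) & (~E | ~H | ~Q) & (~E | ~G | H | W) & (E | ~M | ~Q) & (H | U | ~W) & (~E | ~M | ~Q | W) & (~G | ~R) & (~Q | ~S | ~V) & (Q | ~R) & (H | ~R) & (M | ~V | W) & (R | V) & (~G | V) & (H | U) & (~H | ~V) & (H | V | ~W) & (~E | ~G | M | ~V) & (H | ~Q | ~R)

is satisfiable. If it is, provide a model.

Set U = True.
Set G = True.
  then (~G | ~R) forces R = False.
  then (R | V) forces V = True.
  then (~H | ~V) forces H = False.
  then (~E | H | ~U) forces E = False.
Set W = True.
Set Q = True.
  then (E | ~M | ~Q) forces M = False.
  then (~Q | ~S | ~V) forces S = False.
All clauses satisfied.

U: True; G: True; W: True; Q: True; E: False; S: False; R: False; V: True; M: False; H: False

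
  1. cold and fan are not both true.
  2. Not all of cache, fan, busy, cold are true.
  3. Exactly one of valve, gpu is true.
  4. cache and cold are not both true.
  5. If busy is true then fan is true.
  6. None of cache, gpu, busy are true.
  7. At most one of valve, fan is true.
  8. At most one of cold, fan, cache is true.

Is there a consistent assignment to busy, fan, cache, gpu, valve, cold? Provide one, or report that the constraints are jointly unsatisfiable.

busy = False, fan = False, cache = False, gpu = False, valve = True, cold = False

  (1) cold=F, fan=F — not both ✓
  (2) {cache, fan, busy, cold}: 0/4 true — not all ✓
  (3) {valve, gpu}: 1 true — exactly one ✓
  (4) cache=F, cold=F — not both ✓
  (5) busy=F ⇒ fan: vacuous ✓
  (6) {cache, gpu, busy}: 0 true — none ✓
  (7) {valve, fan}: 1 true — at most one ✓
  (8) {cold, fan, cache}: 0 true — at most one ✓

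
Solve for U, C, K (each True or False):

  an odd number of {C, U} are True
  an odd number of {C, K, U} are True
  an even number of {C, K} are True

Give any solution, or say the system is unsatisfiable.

U=T; C=F; K=F

{C, U}: 1 true → odd ✓
{C, K, U}: 1 true → odd ✓
{C, K}: 0 true → even ✓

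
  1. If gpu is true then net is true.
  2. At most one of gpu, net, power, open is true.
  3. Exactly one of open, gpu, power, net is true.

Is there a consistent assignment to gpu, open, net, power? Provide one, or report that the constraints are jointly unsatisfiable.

gpu = False, open = True, net = False, power = False

  (1) gpu=F ⇒ net: vacuous ✓
  (2) {gpu, net, power, open}: 1 true — at most one ✓
  (3) {open, gpu, power, net}: 1 true — exactly one ✓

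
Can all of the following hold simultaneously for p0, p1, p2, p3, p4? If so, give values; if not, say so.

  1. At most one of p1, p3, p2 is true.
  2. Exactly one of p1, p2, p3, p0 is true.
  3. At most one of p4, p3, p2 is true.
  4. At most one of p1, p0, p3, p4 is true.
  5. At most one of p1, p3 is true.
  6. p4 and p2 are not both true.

p0 = True, p1 = False, p2 = False, p3 = False, p4 = False

  (1) {p1, p3, p2}: 0 true — at most one ✓
  (2) {p1, p2, p3, p0}: 1 true — exactly one ✓
  (3) {p4, p3, p2}: 0 true — at most one ✓
  (4) {p1, p0, p3, p4}: 1 true — at most one ✓
  (5) {p1, p3}: 0 true — at most one ✓
  (6) p4=F, p2=F — not both ✓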